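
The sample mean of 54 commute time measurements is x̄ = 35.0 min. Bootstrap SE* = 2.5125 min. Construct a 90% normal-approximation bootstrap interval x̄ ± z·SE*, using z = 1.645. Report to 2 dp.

(30.87, 39.13)

Margin = 1.645 × 2.5125 = 4.133
Interval: 35.0 ± 4.133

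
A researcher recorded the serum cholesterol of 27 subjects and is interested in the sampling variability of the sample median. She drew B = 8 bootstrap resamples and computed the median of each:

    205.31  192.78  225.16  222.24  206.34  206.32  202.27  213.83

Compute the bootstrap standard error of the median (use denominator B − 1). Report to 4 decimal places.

Bootstrap SE is the standard deviation of the 8 replicate medians.
Mean of replicates: (205.31 + 192.78 + 225.16 + 222.24 + 206.34 + 206.32 + 202.27 + 213.83) / 8 = 1674.25000 / 8 = 209.28125
Sum of squared deviations: (−3.97125)² + (−16.50125)² + (+15.87875)² + (+12.95875)² + (−2.94125)² + (−2.96125)² + (−7.01125)² + (+4.54875)² = 795.39469
Variance = 795.39469 / 7 = 113.62781
SE* = √113.62781

SE* = 10.6596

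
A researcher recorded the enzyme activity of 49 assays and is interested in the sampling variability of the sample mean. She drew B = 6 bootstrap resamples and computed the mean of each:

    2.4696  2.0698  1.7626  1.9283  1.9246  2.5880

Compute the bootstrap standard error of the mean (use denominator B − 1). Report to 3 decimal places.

SE* = 0.331

Bootstrap SE is the standard deviation of the 6 replicate means.
Mean of replicates: (2.4696 + 2.0698 + 1.7626 + 1.9283 + 1.9246 + 2.5880) / 6 = 12.74290 / 6 = 2.12382
Sum of squared deviations: (+0.34578)² + (−0.05402)² + (−0.36122)² + (−0.19552)² + (−0.19922)² + (+0.46418)² = 0.54634
Variance = 0.54634 / 5 = 0.10927
SE* = √0.10927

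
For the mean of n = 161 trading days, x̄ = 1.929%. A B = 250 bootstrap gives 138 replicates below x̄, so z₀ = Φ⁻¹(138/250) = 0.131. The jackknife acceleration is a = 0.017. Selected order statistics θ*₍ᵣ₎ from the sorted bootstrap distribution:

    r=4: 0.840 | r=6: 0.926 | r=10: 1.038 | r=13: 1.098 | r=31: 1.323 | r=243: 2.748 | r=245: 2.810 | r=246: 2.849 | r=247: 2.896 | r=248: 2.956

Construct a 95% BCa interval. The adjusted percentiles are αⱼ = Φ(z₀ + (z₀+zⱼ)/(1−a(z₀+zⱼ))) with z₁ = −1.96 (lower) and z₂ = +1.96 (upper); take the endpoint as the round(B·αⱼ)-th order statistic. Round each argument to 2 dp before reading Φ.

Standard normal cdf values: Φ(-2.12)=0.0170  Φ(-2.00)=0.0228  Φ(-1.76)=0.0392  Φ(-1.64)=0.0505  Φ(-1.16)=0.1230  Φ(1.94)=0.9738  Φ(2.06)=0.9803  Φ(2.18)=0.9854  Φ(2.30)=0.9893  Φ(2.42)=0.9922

Lower: z₀ + z₁ = 0.131 + (-1.960) = -1.829; 1 − a(z₀+z₁) = 1 − (0.017)(-1.829) = 1.0311; argument = 0.131 + (-1.829)/1.0311 = -1.6428 → -1.64.
α₁ = Φ(-1.64) = 0.0505; rank = round(250 × 0.0505) = 13; θ*₍13₎ = 1.098.
Upper: z₀ + z₂ = 2.091; 1 − a(z₀+z₂) = 0.9645; argument = 2.2991 → 2.30; α₂ = 0.9893; rank = 247; θ*₍247₎ = 2.896.

(1.098, 2.896)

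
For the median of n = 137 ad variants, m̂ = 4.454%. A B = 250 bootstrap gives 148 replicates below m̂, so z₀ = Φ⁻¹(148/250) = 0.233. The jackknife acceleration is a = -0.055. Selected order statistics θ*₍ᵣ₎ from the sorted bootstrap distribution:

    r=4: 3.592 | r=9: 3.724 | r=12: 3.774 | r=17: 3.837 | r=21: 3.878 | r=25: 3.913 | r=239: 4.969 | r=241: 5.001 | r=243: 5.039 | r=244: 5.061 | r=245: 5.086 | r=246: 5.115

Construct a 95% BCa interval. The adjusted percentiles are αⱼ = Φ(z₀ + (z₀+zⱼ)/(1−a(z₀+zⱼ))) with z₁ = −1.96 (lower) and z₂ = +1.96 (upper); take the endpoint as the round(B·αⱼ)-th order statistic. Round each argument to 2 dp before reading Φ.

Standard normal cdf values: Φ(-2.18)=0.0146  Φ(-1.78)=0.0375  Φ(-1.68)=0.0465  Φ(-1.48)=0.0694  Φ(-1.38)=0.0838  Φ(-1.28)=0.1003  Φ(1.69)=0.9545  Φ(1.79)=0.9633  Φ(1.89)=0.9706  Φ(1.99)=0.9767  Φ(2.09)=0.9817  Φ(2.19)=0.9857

Lower: z₀ + z₁ = 0.233 + (-1.960) = -1.727; 1 − a(z₀+z₁) = 1 − (-0.055)(-1.727) = 0.9050; argument = 0.233 + (-1.727)/0.9050 = -1.6753 → -1.68.
α₁ = Φ(-1.68) = 0.0465; rank = round(250 × 0.0465) = 12; θ*₍12₎ = 3.774.
Upper: z₀ + z₂ = 2.193; 1 − a(z₀+z₂) = 1.1206; argument = 2.1900 → 2.19; α₂ = 0.9857; rank = 246; θ*₍246₎ = 5.115.

(3.774, 5.115)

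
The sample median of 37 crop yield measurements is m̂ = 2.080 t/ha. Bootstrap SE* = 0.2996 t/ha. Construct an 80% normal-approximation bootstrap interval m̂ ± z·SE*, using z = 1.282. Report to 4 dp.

(1.6959, 2.4641)

Margin = 1.282 × 0.2996 = 0.38409
Interval: 2.080 ± 0.38409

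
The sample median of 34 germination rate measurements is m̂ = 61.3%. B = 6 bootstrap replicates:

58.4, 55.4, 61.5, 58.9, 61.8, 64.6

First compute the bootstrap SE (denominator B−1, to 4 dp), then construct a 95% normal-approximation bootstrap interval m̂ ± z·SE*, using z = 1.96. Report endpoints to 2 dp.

(55.01, 67.59)

Mean of replicates = 60.1000; sum of squared deviations = 51.5200; SE* = √(51.5200/5) = 3.2100
Margin = 1.96 × 3.2100 = 6.292
Interval: 61.3 ± 6.292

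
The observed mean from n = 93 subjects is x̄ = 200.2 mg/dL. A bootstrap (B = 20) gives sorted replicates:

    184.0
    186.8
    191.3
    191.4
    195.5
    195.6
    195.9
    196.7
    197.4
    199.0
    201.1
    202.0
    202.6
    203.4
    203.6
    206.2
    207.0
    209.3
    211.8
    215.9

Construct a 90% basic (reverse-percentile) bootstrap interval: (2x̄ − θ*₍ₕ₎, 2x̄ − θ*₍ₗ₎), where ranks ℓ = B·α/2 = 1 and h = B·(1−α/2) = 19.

(188.6, 216.4)

Percentile endpoints at ranks 1 and 19: θ*₍1₎ = 184.0, θ*₍19₎ = 211.8.
Basic interval reflects these around x̄:
  lower = 2 × 200.2 − 211.8 = 188.6
  upper = 2 × 200.2 − 184.0 = 216.4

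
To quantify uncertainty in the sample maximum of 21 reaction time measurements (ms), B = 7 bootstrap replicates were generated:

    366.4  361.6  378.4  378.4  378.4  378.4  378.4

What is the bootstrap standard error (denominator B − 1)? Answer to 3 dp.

Bootstrap SE is the standard deviation of the 7 replicate maximums.
Mean of replicates: (366.4 + 361.6 + 378.4 + 378.4 + 378.4 + 378.4 + 378.4) / 7 = 2620.0000 / 7 = 374.2857
Sum of squared deviations: (−7.8857)² + (−12.6857)² + (+4.1143)² + (+4.1143)² + (+4.1143)² + (+4.1143)² + (+4.1143)² = 307.7486
Variance = 307.7486 / 6 = 51.2914
SE* = √51.2914

SE* = 7.162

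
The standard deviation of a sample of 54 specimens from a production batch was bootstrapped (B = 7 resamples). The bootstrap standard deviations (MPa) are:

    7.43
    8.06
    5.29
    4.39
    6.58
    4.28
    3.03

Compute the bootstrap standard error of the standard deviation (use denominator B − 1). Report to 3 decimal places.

SE* = 1.838

Bootstrap SE is the standard deviation of the 7 replicate standard deviations.
Mean of replicates: (7.43 + 8.06 + 5.29 + 4.39 + 6.58 + 4.28 + 3.03) / 7 = 39.0600 / 7 = 5.5800
Sum of squared deviations: (+1.8500)² + (+2.4800)² + (−0.2900)² + (−1.1900)² + (+1.0000)² + (−1.3000)² + (−2.5500)² = 20.2656
Variance = 20.2656 / 6 = 3.3776
SE* = √3.3776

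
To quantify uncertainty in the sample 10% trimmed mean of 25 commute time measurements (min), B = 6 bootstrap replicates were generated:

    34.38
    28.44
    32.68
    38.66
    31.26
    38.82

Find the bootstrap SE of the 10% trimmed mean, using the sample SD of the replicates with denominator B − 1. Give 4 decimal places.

Bootstrap SE is the standard deviation of the 6 replicate 10% trimmed means.
Mean of replicates: (34.38 + 28.44 + 32.68 + 38.66 + 31.26 + 38.82) / 6 = 204.24000 / 6 = 34.04000
Sum of squared deviations: (+0.34000)² + (−5.60000)² + (−1.36000)² + (+4.62000)² + (−2.78000)² + (+4.78000)² = 85.24640
Variance = 85.24640 / 5 = 17.04928
SE* = √17.04928

SE* = 4.1291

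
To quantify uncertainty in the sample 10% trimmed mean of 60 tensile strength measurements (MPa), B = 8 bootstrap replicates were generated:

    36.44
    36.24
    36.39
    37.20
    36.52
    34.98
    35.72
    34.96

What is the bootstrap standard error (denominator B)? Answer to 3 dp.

SE* = 0.732

Bootstrap SE is the standard deviation of the 8 replicate 10% trimmed means.
Mean of replicates: (36.44 + 36.24 + 36.39 + 37.20 + 36.52 + 34.98 + 35.72 + 34.96) / 8 = 288.4500 / 8 = 36.0562
Sum of squared deviations: (+0.3837)² + (+0.1838)² + (+0.3338)² + (+1.1438)² + (+0.4638)² + (−1.0763)² + (−0.3362)² + (−1.0962)² = 4.2888
Variance = 4.2888 / 8 = 0.5361
SE* = √0.5361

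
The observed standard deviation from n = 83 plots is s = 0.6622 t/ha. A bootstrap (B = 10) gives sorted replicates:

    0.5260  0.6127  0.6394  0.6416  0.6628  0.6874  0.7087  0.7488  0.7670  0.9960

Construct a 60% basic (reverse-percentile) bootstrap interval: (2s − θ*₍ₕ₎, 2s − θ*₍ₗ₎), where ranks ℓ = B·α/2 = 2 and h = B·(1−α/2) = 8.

(0.5756, 0.7117)

Percentile endpoints at ranks 2 and 8: θ*₍2₎ = 0.6127, θ*₍8₎ = 0.7488.
Basic interval reflects these around s:
  lower = 2 × 0.6622 − 0.7488 = 0.5756
  upper = 2 × 0.6622 − 0.6127 = 0.7117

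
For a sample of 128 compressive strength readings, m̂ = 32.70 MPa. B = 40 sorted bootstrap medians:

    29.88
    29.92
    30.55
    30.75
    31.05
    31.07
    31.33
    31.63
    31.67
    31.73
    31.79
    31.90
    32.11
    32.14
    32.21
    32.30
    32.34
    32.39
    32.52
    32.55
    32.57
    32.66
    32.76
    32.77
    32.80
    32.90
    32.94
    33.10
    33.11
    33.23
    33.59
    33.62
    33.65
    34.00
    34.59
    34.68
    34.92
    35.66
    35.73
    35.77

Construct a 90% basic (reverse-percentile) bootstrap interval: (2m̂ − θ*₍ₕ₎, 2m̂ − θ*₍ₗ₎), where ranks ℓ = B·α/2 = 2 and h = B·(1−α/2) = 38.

Percentile endpoints at ranks 2 and 38: θ*₍2₎ = 29.92, θ*₍38₎ = 35.66.
Basic interval reflects these around m̂:
  lower = 2 × 32.70 − 35.66 = 29.74
  upper = 2 × 32.70 − 29.92 = 35.48

(29.74, 35.48)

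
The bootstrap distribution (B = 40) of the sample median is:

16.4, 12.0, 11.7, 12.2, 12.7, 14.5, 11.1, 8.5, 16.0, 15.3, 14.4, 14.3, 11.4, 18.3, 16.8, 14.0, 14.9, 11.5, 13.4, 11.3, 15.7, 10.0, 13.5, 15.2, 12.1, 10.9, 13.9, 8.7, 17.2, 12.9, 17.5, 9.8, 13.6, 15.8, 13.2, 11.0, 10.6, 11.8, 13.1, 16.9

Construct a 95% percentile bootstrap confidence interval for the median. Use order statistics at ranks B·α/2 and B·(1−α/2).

Sorted replicates: 8.5, 8.7, 9.8, 10.0, 10.6, 10.9, 11.0, 11.1, 11.3, 11.4, 11.5, 11.7, 11.8, 12.0, 12.1, 12.2, 12.7, 12.9, 13.1, 13.2, 13.4, 13.5, 13.6, 13.9, 14.0, 14.3, 14.4, 14.5, 14.9, 15.2, 15.3, 15.7, 15.8, 16.0, 16.4, 16.8, 16.9, 17.2, 17.5, 18.3
α = 0.05; lower rank = 40 × 0.025 = 1; upper rank = 40 × 0.975 = 39.
The 1st smallest replicate is 8.5; the 39th is 17.5.

(8.5, 17.5)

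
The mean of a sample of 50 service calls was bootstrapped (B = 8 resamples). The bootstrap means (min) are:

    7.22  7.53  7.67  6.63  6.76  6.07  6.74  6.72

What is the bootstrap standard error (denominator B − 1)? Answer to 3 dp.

Bootstrap SE is the standard deviation of the 8 replicate means.
Mean of replicates: (7.22 + 7.53 + 7.67 + 6.63 + 6.76 + 6.07 + 6.74 + 6.72) / 8 = 55.3400 / 8 = 6.9175
Sum of squared deviations: (+0.3025)² + (+0.6125)² + (+0.7525)² + (−0.2875)² + (−0.1575)² + (−0.8475)² + (−0.1775)² + (−0.1975)² = 1.9291
Variance = 1.9291 / 7 = 0.2756
SE* = √0.2756

SE* = 0.525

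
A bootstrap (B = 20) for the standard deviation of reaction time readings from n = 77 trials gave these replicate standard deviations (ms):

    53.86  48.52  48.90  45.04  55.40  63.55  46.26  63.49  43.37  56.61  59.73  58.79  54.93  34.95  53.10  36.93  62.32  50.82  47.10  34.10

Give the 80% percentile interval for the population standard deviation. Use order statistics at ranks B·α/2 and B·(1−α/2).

(34.95, 62.32)

Sorted replicates: 34.10, 34.95, 36.93, 43.37, 45.04, 46.26, 47.10, 48.52, 48.90, 50.82, 53.10, 53.86, 54.93, 55.40, 56.61, 58.79, 59.73, 62.32, 63.49, 63.55
α = 0.20; lower rank = 20 × 0.100 = 2; upper rank = 20 × 0.900 = 18.
The 2nd smallest replicate is 34.95; the 18th is 62.32.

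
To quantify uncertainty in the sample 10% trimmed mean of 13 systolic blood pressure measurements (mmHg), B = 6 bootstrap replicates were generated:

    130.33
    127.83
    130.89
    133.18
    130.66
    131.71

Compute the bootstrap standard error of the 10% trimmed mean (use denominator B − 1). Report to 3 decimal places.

SE* = 1.764

Bootstrap SE is the standard deviation of the 6 replicate 10% trimmed means.
Mean of replicates: (130.33 + 127.83 + 130.89 + 133.18 + 130.66 + 131.71) / 6 = 784.6000 / 6 = 130.7667
Sum of squared deviations: (−0.4367)² + (−2.9367)² + (+0.1233)² + (+2.4133)² + (−0.1067)² + (+0.9433)² = 15.5553
Variance = 15.5553 / 5 = 3.1111
SE* = √3.1111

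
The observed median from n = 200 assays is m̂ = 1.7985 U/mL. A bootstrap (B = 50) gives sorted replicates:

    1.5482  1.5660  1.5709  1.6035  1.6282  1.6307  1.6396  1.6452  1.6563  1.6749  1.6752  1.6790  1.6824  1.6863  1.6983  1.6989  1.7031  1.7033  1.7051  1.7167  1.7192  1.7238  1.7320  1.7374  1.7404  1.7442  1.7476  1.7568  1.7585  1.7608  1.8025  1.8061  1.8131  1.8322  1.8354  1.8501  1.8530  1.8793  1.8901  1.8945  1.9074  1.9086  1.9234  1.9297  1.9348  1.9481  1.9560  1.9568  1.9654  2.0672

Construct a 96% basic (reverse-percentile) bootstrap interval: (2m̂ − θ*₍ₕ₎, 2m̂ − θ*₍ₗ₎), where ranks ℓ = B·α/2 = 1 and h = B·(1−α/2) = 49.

Percentile endpoints at ranks 1 and 49: θ*₍1₎ = 1.5482, θ*₍49₎ = 1.9654.
Basic interval reflects these around m̂:
  lower = 2 × 1.7985 − 1.9654 = 1.6316
  upper = 2 × 1.7985 − 1.5482 = 2.0488

(1.6316, 2.0488)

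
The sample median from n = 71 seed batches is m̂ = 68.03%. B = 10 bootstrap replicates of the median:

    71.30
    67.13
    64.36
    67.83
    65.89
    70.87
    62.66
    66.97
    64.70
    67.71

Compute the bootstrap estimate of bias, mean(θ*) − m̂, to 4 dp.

mean(θ*) = (71.30 + 67.13 + 64.36 + 67.83 + 65.89 + 70.87 + 62.66 + 66.97 + 64.70 + 67.71) / 10 = 66.94200
bias = 66.94200 − 68.03

bias = −1.0880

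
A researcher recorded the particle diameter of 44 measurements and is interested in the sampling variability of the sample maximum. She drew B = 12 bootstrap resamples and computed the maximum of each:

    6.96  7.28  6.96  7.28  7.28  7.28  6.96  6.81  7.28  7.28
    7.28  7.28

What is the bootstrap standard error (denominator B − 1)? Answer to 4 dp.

SE* = 0.1803

Bootstrap SE is the standard deviation of the 12 replicate maximums.
Mean of replicates: (6.96 + 7.28 + 6.96 + 7.28 + 7.28 + 7.28 + 6.96 + 6.81 + 7.28 + 7.28 + 7.28 + 7.28) / 12 = 85.93000 / 12 = 7.16083
Sum of squared deviations: (−0.20083)² + (+0.11917)² + (−0.20083)² + (+0.11917)² + (+0.11917)² + (+0.11917)² + (−0.20083)² + (−0.35083)² + (+0.11917)² + (+0.11917)² + (+0.11917)² + (+0.11917)² = 0.35769
Variance = 0.35769 / 11 = 0.03252
SE* = √0.03252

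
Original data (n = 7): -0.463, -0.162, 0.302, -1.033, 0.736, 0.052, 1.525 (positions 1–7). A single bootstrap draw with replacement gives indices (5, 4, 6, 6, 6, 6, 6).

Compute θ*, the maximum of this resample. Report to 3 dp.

Resample values: 0.736, -1.033, 0.052, 0.052, 0.052, 0.052, 0.052.
Maximum = 0.736

θ* = 0.736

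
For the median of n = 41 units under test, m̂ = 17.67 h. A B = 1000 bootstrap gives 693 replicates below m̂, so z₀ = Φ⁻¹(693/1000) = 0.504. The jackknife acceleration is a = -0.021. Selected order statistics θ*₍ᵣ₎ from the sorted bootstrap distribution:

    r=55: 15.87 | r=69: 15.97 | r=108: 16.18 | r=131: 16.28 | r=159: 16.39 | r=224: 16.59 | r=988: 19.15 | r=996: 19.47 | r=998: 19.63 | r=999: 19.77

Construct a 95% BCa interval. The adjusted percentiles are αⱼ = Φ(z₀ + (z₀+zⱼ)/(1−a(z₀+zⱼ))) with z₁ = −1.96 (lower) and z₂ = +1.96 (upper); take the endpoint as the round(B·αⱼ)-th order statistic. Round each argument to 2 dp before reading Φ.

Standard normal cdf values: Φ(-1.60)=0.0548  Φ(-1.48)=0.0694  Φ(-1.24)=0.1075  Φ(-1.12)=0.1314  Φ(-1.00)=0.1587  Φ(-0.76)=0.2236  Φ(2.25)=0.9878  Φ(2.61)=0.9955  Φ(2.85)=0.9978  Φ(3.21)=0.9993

(16.39, 19.63)

Lower: z₀ + z₁ = 0.504 + (-1.960) = -1.456; 1 − a(z₀+z₁) = 1 − (-0.021)(-1.456) = 0.9694; argument = 0.504 + (-1.456)/0.9694 = -0.9979 → -1.00.
α₁ = Φ(-1.00) = 0.1587; rank = round(1000 × 0.1587) = 159; θ*₍159₎ = 16.39.
Upper: z₀ + z₂ = 2.464; 1 − a(z₀+z₂) = 1.0517; argument = 2.8468 → 2.85; α₂ = 0.9978; rank = 998; θ*₍998₎ = 19.63.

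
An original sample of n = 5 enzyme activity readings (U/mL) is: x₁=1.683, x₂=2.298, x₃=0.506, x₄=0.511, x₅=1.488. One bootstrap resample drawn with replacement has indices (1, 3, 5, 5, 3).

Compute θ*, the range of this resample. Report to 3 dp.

Resample values: 1.683, 0.506, 1.488, 1.488, 0.506.
Range = 1.683 − 0.506 = 1.177

θ* = 1.177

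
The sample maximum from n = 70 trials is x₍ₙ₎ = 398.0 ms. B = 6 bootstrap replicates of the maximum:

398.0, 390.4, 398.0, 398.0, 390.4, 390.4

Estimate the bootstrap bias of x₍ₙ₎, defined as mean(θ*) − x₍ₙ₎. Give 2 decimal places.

mean(θ*) = (398.0 + 390.4 + 398.0 + 398.0 + 390.4 + 390.4) / 6 = 394.200
bias = 394.200 − 398.0

bias = −3.80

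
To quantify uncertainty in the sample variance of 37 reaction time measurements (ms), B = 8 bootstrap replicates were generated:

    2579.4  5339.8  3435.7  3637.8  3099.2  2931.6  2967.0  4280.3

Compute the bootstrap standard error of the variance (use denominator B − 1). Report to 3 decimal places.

SE* = 896.262

Bootstrap SE is the standard deviation of the 8 replicate variances.
Mean of replicates: (2579.4 + 5339.8 + 3435.7 + 3637.8 + 3099.2 + 2931.6 + 2967.0 + 4280.3) / 8 = 28270.8000 / 8 = 3533.8500
Sum of squared deviations: (−954.4500)² + (+1805.9500)² + (−98.1500)² + (+103.9500)² + (−434.6500)² + (−602.2500)² + (−566.8500)² + (+746.4500)² = 5623001.4400
Variance = 5623001.4400 / 7 = 803285.9200
SE* = √803285.9200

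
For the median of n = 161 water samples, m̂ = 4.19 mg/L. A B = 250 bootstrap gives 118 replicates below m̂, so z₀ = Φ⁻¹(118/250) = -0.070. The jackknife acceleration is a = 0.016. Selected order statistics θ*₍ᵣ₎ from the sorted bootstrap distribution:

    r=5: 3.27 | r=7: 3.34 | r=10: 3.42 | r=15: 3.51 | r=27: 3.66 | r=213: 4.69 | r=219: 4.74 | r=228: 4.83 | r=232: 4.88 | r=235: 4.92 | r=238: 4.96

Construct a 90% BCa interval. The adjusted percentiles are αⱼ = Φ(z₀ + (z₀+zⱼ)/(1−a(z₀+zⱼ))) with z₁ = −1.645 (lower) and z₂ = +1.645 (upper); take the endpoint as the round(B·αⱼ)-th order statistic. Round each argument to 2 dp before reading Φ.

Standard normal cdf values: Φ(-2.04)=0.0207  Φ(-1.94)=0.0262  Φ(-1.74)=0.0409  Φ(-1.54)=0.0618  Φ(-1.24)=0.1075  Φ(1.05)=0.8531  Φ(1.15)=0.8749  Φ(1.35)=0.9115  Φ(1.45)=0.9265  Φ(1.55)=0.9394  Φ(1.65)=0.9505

Lower: z₀ + z₁ = -0.070 + (-1.645) = -1.715; 1 − a(z₀+z₁) = 1 − (0.016)(-1.715) = 1.0274; argument = -0.070 + (-1.715)/1.0274 = -1.7392 → -1.74.
α₁ = Φ(-1.74) = 0.0409; rank = round(250 × 0.0409) = 10; θ*₍10₎ = 3.42.
Upper: z₀ + z₂ = 1.575; 1 − a(z₀+z₂) = 0.9748; argument = 1.5457 → 1.55; α₂ = 0.9394; rank = 235; θ*₍235₎ = 4.92.

(3.42, 4.92)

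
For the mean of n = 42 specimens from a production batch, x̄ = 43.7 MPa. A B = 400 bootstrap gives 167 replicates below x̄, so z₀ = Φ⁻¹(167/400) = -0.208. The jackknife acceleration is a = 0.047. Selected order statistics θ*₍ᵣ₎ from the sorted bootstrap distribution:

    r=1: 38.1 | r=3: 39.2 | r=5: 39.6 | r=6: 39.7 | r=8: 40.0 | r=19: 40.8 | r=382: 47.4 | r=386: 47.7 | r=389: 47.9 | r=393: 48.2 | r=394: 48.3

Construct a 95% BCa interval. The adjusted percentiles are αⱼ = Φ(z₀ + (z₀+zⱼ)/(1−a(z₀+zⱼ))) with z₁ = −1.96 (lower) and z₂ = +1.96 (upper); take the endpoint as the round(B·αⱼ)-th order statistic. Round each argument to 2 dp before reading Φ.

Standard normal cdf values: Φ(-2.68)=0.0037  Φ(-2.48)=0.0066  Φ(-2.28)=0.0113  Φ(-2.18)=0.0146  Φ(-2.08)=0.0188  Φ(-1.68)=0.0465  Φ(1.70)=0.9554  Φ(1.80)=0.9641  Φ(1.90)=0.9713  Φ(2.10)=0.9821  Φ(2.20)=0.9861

(39.7, 47.4)

Lower: z₀ + z₁ = -0.208 + (-1.960) = -2.168; 1 − a(z₀+z₁) = 1 − (0.047)(-2.168) = 1.1019; argument = -0.208 + (-2.168)/1.1019 = -2.1755 → -2.18.
α₁ = Φ(-2.18) = 0.0146; rank = round(400 × 0.0146) = 6; θ*₍6₎ = 39.7.
Upper: z₀ + z₂ = 1.752; 1 − a(z₀+z₂) = 0.9177; argument = 1.7012 → 1.70; α₂ = 0.9554; rank = 382; θ*₍382₎ = 47.4.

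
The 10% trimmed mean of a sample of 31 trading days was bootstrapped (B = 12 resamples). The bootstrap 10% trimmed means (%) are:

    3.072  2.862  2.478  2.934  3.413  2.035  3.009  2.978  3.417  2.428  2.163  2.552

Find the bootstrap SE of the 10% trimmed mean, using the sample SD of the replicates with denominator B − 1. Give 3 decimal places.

Bootstrap SE is the standard deviation of the 12 replicate 10% trimmed means.
Mean of replicates: (3.072 + 2.862 + 2.478 + 2.934 + 3.413 + 2.035 + 3.009 + 2.978 + 3.417 + 2.428 + 2.163 + 2.552) / 12 = 33.3410 / 12 = 2.7784
Sum of squared deviations: (+0.2936)² + (+0.0836)² + (−0.3004)² + (+0.1556)² + (+0.6346)² + (−0.7434)² + (+0.2306)² + (+0.1996)² + (+0.6386)² + (−0.3504)² + (−0.6154)² + (−0.2264)² = 2.2166
Variance = 2.2166 / 11 = 0.2015
SE* = √0.2015

SE* = 0.449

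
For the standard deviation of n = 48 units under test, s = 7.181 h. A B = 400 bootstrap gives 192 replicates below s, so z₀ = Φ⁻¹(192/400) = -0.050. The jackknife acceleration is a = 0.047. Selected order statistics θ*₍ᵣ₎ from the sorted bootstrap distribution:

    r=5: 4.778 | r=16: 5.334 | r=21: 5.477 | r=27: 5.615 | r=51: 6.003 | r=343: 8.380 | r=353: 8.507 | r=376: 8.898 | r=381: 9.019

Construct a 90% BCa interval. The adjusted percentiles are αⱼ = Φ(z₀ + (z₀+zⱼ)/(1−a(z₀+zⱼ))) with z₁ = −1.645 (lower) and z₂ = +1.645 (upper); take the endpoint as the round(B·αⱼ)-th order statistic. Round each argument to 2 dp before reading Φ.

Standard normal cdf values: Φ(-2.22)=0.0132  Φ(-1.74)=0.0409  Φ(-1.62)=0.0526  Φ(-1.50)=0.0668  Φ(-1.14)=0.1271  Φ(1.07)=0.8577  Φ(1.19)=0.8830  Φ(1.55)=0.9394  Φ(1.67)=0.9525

(5.477, 9.019)

Lower: z₀ + z₁ = -0.050 + (-1.645) = -1.695; 1 − a(z₀+z₁) = 1 − (0.047)(-1.695) = 1.0797; argument = -0.050 + (-1.695)/1.0797 = -1.6199 → -1.62.
α₁ = Φ(-1.62) = 0.0526; rank = round(400 × 0.0526) = 21; θ*₍21₎ = 5.477.
Upper: z₀ + z₂ = 1.595; 1 − a(z₀+z₂) = 0.9250; argument = 1.6743 → 1.67; α₂ = 0.9525; rank = 381; θ*₍381₎ = 9.019.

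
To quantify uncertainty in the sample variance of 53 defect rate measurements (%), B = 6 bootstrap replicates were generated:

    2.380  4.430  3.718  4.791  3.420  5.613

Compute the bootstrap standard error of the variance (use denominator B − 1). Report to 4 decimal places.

SE* = 1.1342

Bootstrap SE is the standard deviation of the 6 replicate variances.
Mean of replicates: (2.380 + 4.430 + 3.718 + 4.791 + 3.420 + 5.613) / 6 = 24.35200 / 6 = 4.05867
Sum of squared deviations: (−1.67867)² + (+0.37133)² + (−0.34067)² + (+0.73233)² + (−0.63867)² + (+1.55433)² = 6.43202
Variance = 6.43202 / 5 = 1.28640
SE* = √1.28640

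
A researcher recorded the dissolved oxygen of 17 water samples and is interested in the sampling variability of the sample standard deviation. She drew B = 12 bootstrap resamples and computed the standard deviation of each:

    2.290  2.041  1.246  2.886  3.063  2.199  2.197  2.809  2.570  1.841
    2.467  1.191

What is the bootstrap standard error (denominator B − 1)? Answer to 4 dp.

Bootstrap SE is the standard deviation of the 12 replicate standard deviations.
Mean of replicates: (2.290 + 2.041 + 1.246 + 2.886 + 3.063 + 2.199 + 2.197 + 2.809 + 2.570 + 1.841 + 2.467 + 1.191) / 12 = 26.80000 / 12 = 2.23333
Sum of squared deviations: (+0.05667)² + (−0.19233)² + (−0.98733)² + (+0.65267)² + (+0.82967)² + (−0.03433)² + (−0.03633)² + (+0.57567)² + (+0.33667)² + (−0.39233)² + (+0.23367)² + (−1.04233)² = 3.87157
Variance = 3.87157 / 11 = 0.35196
SE* = √0.35196

SE* = 0.5933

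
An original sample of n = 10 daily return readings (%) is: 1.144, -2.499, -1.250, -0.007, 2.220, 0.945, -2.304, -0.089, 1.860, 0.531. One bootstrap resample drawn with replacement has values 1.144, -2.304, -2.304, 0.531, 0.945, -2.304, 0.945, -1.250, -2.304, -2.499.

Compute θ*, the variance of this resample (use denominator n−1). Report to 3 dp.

Mean = -0.9400; sum of squared deviations = 23.5819
s² = 23.5819 / 9 = 2.6202

θ* = 2.620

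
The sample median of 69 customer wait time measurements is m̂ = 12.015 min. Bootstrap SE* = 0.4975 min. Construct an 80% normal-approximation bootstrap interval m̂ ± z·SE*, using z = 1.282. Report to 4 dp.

Margin = 1.282 × 0.4975 = 0.63780
Interval: 12.015 ± 0.63780

(11.3772, 12.6528)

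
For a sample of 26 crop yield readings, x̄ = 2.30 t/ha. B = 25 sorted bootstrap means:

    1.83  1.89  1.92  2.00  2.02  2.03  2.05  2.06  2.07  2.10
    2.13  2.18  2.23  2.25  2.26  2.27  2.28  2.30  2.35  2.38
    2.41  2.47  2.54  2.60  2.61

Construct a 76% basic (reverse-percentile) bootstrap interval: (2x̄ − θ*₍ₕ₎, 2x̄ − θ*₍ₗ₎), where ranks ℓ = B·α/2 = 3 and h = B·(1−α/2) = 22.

Percentile endpoints at ranks 3 and 22: θ*₍3₎ = 1.92, θ*₍22₎ = 2.47.
Basic interval reflects these around x̄:
  lower = 2 × 2.30 − 2.47 = 2.13
  upper = 2 × 2.30 − 1.92 = 2.68

(2.13, 2.68)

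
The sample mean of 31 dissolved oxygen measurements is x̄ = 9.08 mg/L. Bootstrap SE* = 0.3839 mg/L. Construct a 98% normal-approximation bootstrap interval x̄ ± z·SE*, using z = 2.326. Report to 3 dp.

(8.187, 9.973)

Margin = 2.326 × 0.3839 = 0.8930
Interval: 9.08 ± 0.8930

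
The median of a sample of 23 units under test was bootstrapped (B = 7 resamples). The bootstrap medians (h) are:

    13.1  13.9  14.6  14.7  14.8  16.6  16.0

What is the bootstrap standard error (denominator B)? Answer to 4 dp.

SE* = 1.0973

Bootstrap SE is the standard deviation of the 7 replicate medians.
Mean of replicates: (13.1 + 13.9 + 14.6 + 14.7 + 14.8 + 16.6 + 16.0) / 7 = 103.70000 / 7 = 14.81429
Sum of squared deviations: (−1.71429)² + (−0.91429)² + (−0.21429)² + (−0.11429)² + (−0.01429)² + (+1.78571)² + (+1.18571)² = 8.42857
Variance = 8.42857 / 7 = 1.20408
SE* = √1.20408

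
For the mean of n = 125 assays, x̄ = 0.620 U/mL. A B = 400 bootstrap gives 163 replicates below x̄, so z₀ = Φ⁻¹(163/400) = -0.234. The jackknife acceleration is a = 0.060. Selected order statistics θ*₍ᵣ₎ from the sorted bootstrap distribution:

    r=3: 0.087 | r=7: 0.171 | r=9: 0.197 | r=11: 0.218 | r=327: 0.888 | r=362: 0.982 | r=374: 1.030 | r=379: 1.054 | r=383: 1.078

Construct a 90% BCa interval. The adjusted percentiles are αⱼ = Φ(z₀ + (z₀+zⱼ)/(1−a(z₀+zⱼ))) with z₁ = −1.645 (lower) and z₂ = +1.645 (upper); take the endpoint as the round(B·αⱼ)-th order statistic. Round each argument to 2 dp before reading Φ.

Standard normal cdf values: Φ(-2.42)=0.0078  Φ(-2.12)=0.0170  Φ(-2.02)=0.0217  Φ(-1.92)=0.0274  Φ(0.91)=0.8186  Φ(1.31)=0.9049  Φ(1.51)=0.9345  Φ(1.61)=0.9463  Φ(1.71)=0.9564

Lower: z₀ + z₁ = -0.234 + (-1.645) = -1.879; 1 − a(z₀+z₁) = 1 − (0.060)(-1.879) = 1.1127; argument = -0.234 + (-1.879)/1.1127 = -1.9226 → -1.92.
α₁ = Φ(-1.92) = 0.0274; rank = round(400 × 0.0274) = 11; θ*₍11₎ = 0.218.
Upper: z₀ + z₂ = 1.411; 1 − a(z₀+z₂) = 0.9153; argument = 1.3075 → 1.31; α₂ = 0.9049; rank = 362; θ*₍362₎ = 0.982.

(0.218, 0.982)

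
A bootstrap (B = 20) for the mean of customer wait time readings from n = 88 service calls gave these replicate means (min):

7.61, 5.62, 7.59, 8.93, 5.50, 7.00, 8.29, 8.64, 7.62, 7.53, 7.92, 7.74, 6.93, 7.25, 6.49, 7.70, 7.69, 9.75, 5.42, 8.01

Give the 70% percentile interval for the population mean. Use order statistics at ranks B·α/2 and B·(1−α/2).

(5.62, 8.29)

Sorted replicates: 5.42, 5.50, 5.62, 6.49, 6.93, 7.00, 7.25, 7.53, 7.59, 7.61, 7.62, 7.69, 7.70, 7.74, 7.92, 8.01, 8.29, 8.64, 8.93, 9.75
α = 0.30; lower rank = 20 × 0.150 = 3; upper rank = 20 × 0.850 = 17.
The 3rd smallest replicate is 5.62; the 17th is 8.29.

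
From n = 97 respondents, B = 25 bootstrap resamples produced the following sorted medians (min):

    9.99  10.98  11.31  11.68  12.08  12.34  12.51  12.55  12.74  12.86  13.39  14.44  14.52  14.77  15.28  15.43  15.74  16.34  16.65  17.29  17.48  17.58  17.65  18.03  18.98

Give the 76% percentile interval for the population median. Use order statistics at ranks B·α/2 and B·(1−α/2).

α = 0.24; lower rank = 25 × 0.120 = 3; upper rank = 25 × 0.880 = 22.
The 3rd smallest replicate is 11.31; the 22nd is 17.58.

(11.31, 17.58)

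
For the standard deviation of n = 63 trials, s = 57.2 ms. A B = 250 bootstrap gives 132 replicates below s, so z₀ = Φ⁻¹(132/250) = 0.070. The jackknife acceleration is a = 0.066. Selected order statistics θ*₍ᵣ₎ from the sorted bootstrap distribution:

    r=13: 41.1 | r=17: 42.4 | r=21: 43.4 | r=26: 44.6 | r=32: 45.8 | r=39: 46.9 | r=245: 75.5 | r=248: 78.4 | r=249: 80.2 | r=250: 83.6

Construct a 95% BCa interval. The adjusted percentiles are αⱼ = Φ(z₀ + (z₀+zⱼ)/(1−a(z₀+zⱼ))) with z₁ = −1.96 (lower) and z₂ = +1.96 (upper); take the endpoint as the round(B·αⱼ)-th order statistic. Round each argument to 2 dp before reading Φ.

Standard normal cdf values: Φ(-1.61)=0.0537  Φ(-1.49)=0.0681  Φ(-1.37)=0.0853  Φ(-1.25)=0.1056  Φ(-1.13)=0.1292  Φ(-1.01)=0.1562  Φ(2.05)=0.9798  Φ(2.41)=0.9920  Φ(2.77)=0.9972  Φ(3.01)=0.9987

(41.1, 78.4)

Lower: z₀ + z₁ = 0.070 + (-1.960) = -1.890; 1 − a(z₀+z₁) = 1 − (0.066)(-1.890) = 1.1247; argument = 0.070 + (-1.890)/1.1247 = -1.6104 → -1.61.
α₁ = Φ(-1.61) = 0.0537; rank = round(250 × 0.0537) = 13; θ*₍13₎ = 41.1.
Upper: z₀ + z₂ = 2.030; 1 − a(z₀+z₂) = 0.8660; argument = 2.4141 → 2.41; α₂ = 0.9920; rank = 248; θ*₍248₎ = 78.4.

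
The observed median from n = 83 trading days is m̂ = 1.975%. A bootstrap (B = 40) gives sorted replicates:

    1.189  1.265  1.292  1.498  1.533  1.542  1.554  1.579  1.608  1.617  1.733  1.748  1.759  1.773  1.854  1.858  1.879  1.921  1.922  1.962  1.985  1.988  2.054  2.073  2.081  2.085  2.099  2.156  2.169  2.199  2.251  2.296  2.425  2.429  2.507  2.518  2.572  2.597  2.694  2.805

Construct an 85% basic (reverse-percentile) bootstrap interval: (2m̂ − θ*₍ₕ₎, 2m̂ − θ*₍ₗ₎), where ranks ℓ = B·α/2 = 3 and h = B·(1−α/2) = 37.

Percentile endpoints at ranks 3 and 37: θ*₍3₎ = 1.292, θ*₍37₎ = 2.572.
Basic interval reflects these around m̂:
  lower = 2 × 1.975 − 2.572 = 1.378
  upper = 2 × 1.975 − 1.292 = 2.658

(1.378, 2.658)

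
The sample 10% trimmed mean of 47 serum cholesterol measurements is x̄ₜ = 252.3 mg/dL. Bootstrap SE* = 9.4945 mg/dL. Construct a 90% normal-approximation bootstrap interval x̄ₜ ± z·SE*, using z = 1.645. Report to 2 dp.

Margin = 1.645 × 9.4945 = 15.618
Interval: 252.3 ± 15.618

(236.68, 267.92)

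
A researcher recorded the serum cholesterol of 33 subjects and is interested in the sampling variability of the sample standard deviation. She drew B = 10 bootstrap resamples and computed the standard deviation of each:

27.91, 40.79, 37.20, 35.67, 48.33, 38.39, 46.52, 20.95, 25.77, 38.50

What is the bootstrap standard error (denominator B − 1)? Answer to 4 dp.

Bootstrap SE is the standard deviation of the 10 replicate standard deviations.
Mean of replicates: (27.91 + 40.79 + 37.20 + 35.67 + 48.33 + 38.39 + 46.52 + 20.95 + 25.77 + 38.50) / 10 = 360.03000 / 10 = 36.00300
Sum of squared deviations: (−8.09300)² + (+4.78700)² + (+1.19700)² + (−0.33300)² + (+12.32700)² + (+2.38700)² + (+10.51700)² + (−15.05300)² + (−10.23300)² + (+2.49700)² = 695.75781
Variance = 695.75781 / 9 = 77.30642
SE* = √77.30642

SE* = 8.7924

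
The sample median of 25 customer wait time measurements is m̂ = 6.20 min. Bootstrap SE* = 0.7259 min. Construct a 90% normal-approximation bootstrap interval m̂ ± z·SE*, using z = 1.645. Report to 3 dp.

(5.006, 7.394)

Margin = 1.645 × 0.7259 = 1.1941
Interval: 6.20 ± 1.1941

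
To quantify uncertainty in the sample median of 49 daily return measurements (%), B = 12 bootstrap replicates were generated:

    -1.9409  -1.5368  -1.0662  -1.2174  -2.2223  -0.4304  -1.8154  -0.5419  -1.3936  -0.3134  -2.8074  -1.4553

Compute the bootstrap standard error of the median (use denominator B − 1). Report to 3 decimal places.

Bootstrap SE is the standard deviation of the 12 replicate medians.
Mean of replicates: ((-1.9409) + (-1.5368) + (-1.0662) + (-1.2174) + (-2.2223) + (-0.4304) + (-1.8154) + (-0.5419) + (-1.3936) + (-0.3134) + (-2.8074) + (-1.4553)) / 12 = -16.74100 / 12 = -1.39508
Sum of squared deviations: (−0.54582)² + (−0.14172)² + (+0.32888)² + (+0.17768)² + (−0.82722)² + (+0.96468)² + (−0.42032)² + (+0.85318)² + (+0.00148)² + (+1.08168)² + (−1.41232)² + (−0.06022)² = 6.14553
Variance = 6.14553 / 11 = 0.55868
SE* = √0.55868

SE* = 0.747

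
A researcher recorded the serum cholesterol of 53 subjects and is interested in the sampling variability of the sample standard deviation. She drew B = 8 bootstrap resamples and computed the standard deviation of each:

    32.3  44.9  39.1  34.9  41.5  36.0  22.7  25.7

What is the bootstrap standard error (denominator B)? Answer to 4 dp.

SE* = 7.0896

Bootstrap SE is the standard deviation of the 8 replicate standard deviations.
Mean of replicates: (32.3 + 44.9 + 39.1 + 34.9 + 41.5 + 36.0 + 22.7 + 25.7) / 8 = 277.10000 / 8 = 34.63750
Sum of squared deviations: (−2.33750)² + (+10.26250)² + (+4.46250)² + (+0.26250)² + (+6.86250)² + (+1.36250)² + (−11.93750)² + (−8.93750)² = 402.09875
Variance = 402.09875 / 8 = 50.26234
SE* = √50.26234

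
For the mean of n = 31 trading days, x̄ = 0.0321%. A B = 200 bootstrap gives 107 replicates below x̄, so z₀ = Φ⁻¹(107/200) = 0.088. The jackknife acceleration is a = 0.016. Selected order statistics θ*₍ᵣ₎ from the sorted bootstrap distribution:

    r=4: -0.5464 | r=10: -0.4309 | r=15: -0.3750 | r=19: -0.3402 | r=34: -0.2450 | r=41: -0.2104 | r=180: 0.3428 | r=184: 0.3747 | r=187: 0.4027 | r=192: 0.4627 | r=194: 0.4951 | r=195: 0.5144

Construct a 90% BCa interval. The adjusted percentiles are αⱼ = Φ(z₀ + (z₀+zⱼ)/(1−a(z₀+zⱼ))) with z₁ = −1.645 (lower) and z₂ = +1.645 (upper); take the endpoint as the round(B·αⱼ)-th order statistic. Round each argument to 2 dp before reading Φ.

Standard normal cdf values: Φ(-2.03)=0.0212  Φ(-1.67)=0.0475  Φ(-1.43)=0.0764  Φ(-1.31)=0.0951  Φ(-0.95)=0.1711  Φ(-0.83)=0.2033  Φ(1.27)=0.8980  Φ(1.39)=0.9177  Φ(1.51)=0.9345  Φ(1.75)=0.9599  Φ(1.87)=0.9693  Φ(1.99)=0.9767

Lower: z₀ + z₁ = 0.088 + (-1.645) = -1.557; 1 − a(z₀+z₁) = 1 − (0.016)(-1.557) = 1.0249; argument = 0.088 + (-1.557)/1.0249 = -1.4312 → -1.43.
α₁ = Φ(-1.43) = 0.0764; rank = round(200 × 0.0764) = 15; θ*₍15₎ = -0.3750.
Upper: z₀ + z₂ = 1.733; 1 − a(z₀+z₂) = 0.9723; argument = 1.8704 → 1.87; α₂ = 0.9693; rank = 194; θ*₍194₎ = 0.4951.

(-0.3750, 0.4951)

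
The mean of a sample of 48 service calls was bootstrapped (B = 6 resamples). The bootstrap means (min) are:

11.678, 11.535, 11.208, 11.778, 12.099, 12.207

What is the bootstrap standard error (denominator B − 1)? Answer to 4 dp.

SE* = 0.3679

Bootstrap SE is the standard deviation of the 6 replicate means.
Mean of replicates: (11.678 + 11.535 + 11.208 + 11.778 + 12.099 + 12.207) / 6 = 70.50500 / 6 = 11.75083
Sum of squared deviations: (−0.07283)² + (−0.21583)² + (−0.54283)² + (+0.02717)² + (+0.34817)² + (+0.45617)² = 0.67660
Variance = 0.67660 / 5 = 0.13532
SE* = √0.13532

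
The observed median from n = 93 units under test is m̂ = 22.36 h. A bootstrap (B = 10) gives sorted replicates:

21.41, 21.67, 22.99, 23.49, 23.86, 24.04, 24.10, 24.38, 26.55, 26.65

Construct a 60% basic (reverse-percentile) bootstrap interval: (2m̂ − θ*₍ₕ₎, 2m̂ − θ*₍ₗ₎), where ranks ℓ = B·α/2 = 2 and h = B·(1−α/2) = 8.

(20.34, 23.05)

Percentile endpoints at ranks 2 and 8: θ*₍2₎ = 21.67, θ*₍8₎ = 24.38.
Basic interval reflects these around m̂:
  lower = 2 × 22.36 − 24.38 = 20.34
  upper = 2 × 22.36 − 21.67 = 23.05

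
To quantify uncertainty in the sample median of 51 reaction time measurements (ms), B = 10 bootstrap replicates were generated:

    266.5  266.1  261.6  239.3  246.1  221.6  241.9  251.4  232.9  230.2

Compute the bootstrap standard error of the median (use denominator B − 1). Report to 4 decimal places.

Bootstrap SE is the standard deviation of the 10 replicate medians.
Mean of replicates: (266.5 + 266.1 + 261.6 + 239.3 + 246.1 + 221.6 + 241.9 + 251.4 + 232.9 + 230.2) / 10 = 2457.60000 / 10 = 245.76000
Sum of squared deviations: (+20.74000)² + (+20.34000)² + (+15.84000)² + (−6.46000)² + (+0.34000)² + (−24.16000)² + (−3.86000)² + (+5.64000)² + (−12.86000)² + (−15.56000)² = 2174.52400
Variance = 2174.52400 / 9 = 241.61378
SE* = √241.61378

SE* = 15.5439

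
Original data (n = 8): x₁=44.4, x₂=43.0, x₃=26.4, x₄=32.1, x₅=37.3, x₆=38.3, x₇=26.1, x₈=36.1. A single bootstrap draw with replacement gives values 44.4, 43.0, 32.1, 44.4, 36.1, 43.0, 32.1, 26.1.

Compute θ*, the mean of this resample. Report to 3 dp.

θ* = 37.650

Mean = (44.4 + 43.0 + 32.1 + 44.4 + 36.1 + 43.0 + 32.1 + 26.1) / 8 = 301.20 / 8 = 37.650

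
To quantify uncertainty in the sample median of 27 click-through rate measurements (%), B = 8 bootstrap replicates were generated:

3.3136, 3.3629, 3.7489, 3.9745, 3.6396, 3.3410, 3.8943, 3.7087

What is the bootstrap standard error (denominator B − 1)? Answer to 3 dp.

Bootstrap SE is the standard deviation of the 8 replicate medians.
Mean of replicates: (3.3136 + 3.3629 + 3.7489 + 3.9745 + 3.6396 + 3.3410 + 3.8943 + 3.7087) / 8 = 28.98350 / 8 = 3.62294
Sum of squared deviations: (−0.30934)² + (−0.26004)² + (+0.12596)² + (+0.35156)² + (+0.01666)² + (−0.28194)² + (+0.27136)² + (+0.08576)² = 0.46353
Variance = 0.46353 / 7 = 0.06622
SE* = √0.06622

SE* = 0.257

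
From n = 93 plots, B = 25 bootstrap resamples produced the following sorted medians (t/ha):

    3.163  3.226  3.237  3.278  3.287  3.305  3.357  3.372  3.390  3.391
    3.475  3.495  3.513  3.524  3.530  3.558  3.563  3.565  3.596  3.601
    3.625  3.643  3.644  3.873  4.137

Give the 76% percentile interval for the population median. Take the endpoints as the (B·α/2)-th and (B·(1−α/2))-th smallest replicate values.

(3.237, 3.643)

α = 0.24; lower rank = 25 × 0.120 = 3; upper rank = 25 × 0.880 = 22.
The 3rd smallest replicate is 3.237; the 22nd is 3.643.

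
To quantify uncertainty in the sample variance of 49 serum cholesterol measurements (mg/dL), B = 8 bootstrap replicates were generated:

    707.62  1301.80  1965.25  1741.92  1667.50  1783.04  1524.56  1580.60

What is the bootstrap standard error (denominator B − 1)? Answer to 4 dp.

SE* = 386.9536

Bootstrap SE is the standard deviation of the 8 replicate variances.
Mean of replicates: (707.62 + 1301.80 + 1965.25 + 1741.92 + 1667.50 + 1783.04 + 1524.56 + 1580.60) / 8 = 12272.29000 / 8 = 1534.03625
Sum of squared deviations: (−826.41625)² + (−232.23625)² + (+431.21375)² + (+207.88375)² + (+133.46375)² + (+249.00375)² + (−9.47625)² + (+46.56375)² = 1048131.86799
Variance = 1048131.86799 / 7 = 149733.12400
SE* = √149733.12400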